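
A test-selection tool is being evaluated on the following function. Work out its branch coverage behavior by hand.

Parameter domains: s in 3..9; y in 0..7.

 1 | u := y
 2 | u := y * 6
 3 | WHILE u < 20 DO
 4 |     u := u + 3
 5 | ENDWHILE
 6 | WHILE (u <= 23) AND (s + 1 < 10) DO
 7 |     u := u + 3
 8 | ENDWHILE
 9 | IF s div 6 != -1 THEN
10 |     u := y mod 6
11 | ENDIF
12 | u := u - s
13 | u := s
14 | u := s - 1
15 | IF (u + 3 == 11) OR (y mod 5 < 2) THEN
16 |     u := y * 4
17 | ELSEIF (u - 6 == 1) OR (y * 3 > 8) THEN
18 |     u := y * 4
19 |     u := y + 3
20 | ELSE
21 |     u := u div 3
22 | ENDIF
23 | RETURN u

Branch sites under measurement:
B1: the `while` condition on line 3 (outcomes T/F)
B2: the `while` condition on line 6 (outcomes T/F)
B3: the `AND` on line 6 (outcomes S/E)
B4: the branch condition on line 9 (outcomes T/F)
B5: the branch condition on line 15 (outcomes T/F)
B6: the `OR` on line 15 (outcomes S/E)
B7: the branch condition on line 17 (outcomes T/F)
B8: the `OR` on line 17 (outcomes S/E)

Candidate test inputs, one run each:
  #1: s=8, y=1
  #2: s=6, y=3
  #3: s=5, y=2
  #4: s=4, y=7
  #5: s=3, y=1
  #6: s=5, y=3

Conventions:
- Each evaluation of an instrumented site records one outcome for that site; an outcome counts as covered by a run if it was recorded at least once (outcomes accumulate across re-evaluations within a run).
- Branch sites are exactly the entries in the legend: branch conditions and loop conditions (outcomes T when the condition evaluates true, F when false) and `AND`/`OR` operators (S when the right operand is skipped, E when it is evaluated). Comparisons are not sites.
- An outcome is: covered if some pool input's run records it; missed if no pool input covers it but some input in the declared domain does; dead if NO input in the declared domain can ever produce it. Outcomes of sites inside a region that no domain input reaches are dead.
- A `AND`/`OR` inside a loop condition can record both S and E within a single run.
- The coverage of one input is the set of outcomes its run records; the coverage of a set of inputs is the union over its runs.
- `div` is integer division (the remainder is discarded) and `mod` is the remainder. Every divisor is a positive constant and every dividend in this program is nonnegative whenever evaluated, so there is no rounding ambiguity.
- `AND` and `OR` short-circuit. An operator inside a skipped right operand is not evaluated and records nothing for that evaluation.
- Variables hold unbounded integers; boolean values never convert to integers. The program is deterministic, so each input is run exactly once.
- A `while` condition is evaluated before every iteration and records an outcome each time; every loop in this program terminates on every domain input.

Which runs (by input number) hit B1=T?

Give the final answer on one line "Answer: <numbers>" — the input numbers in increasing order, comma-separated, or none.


input #1 (s=8, y=1): produces B1=T
input #2 (s=6, y=3): produces B1=T
input #3 (s=5, y=2): produces B1=T
input #4 (s=4, y=7): does not produce B1=T
input #5 (s=3, y=1): produces B1=T
input #6 (s=5, y=3): produces B1=T
Answer: 1, 2, 3, 5, 6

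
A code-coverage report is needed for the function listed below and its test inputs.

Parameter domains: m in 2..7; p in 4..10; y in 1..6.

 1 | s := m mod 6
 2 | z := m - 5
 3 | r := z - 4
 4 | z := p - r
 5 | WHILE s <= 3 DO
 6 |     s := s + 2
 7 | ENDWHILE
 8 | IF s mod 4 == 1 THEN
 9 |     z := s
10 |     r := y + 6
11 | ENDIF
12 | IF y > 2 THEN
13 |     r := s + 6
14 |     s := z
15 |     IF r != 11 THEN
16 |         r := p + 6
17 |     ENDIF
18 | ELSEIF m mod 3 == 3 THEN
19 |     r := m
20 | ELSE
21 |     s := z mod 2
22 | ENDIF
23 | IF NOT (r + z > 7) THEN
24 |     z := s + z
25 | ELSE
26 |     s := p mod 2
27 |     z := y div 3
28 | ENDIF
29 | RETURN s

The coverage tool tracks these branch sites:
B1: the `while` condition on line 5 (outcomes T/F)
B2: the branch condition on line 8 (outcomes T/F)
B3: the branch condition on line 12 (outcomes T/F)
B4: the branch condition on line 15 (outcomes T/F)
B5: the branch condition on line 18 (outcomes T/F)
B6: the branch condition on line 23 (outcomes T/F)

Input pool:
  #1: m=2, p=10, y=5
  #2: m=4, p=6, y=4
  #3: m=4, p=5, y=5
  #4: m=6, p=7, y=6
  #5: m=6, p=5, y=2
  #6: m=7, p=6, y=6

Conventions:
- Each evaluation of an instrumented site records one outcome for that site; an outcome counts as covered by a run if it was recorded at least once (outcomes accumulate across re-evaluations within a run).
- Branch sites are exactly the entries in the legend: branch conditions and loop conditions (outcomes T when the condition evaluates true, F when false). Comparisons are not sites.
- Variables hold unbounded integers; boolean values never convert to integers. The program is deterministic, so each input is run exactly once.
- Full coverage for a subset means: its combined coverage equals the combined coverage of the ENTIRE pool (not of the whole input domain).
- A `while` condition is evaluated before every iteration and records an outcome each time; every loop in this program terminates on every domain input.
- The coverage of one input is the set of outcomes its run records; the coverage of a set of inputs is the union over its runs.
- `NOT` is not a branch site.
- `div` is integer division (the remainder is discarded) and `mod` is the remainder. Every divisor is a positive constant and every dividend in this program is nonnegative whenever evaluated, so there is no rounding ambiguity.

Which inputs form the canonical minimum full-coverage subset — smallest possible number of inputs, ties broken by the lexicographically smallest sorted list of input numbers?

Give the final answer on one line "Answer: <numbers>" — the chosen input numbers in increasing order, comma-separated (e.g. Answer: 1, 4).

#1 (m=2, p=10, y=5) -> covered: B1=T, B1=F, B2=F, B3=T, B4=T, B6=F
#2 (m=4, p=6, y=4) -> covered: B1=F, B2=F, B3=T, B4=T, B6=F
#3 (m=4, p=5, y=5) -> covered: B1=F, B2=F, B3=T, B4=T, B6=F
#4 (m=6, p=7, y=6) -> covered: B1=T, B1=F, B2=F, B3=T, B4=T, B6=F
#5 (m=6, p=5, y=2) -> covered: B1=T, B1=F, B2=F, B3=F, B5=F, B6=T
#6 (m=7, p=6, y=6) -> covered: B1=T, B1=F, B2=T, B3=T, B4=F, B6=F
the full pool covers 11 outcomes: B1=T, B1=F, B2=T, B2=F, B3=T, B3=F, B4=T, B4=F, B5=F, B6=T, B6=F
no size-1 subset reaches all 11 outcomes (best union: 6/11)
no size-2 subset reaches all 11 outcomes (best union: 10/11)
size 3: inputs {1, 5, 6} cover all 11 outcomes, and no lexicographically smaller subset of this size does

Answer: 1, 5, 6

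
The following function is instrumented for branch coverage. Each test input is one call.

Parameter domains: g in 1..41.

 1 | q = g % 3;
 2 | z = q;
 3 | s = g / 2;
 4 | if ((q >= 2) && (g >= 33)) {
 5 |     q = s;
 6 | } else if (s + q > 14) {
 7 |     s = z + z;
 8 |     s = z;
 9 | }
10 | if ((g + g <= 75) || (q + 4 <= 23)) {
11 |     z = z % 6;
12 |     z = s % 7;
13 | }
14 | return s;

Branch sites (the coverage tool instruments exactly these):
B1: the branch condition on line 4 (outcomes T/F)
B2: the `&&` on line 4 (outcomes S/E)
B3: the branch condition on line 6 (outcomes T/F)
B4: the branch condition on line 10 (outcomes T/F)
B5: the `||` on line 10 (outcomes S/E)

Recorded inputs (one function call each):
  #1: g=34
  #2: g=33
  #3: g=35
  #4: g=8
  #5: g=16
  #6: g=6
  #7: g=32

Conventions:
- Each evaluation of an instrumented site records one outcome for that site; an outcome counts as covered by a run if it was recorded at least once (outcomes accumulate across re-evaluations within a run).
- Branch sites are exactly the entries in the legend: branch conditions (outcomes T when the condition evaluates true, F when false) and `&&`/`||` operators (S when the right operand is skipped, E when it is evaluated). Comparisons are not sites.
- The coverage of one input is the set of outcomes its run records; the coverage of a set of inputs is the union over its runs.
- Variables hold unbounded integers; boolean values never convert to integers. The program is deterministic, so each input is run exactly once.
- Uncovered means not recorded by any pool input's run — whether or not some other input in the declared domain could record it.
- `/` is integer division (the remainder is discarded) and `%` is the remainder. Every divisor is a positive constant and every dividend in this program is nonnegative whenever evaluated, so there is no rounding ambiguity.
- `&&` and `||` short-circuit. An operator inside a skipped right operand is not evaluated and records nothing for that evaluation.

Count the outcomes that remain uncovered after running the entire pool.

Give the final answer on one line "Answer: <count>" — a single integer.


input #1, g=34: outcomes B1=F, B2=S, B3=T, B4=T, B5=S
input #2, g=33: outcomes B1=F, B2=S, B3=T, B4=T, B5=S
input #3, g=35: outcomes B1=T, B2=E, B4=T, B5=S
input #4, g=8: outcomes B1=F, B2=E, B3=F, B4=T, B5=S
input #5, g=16: outcomes B1=F, B2=S, B3=F, B4=T, B5=S
input #6, g=6: outcomes B1=F, B2=S, B3=F, B4=T, B5=S
input #7, g=32: outcomes B1=F, B2=E, B3=T, B4=T, B5=S
union over the pool: B1=T, B1=F, B2=S, B2=E, B3=T, B3=F, B4=T, B5=S
uncovered (2 of 10): B4=F, B5=E
Answer: 2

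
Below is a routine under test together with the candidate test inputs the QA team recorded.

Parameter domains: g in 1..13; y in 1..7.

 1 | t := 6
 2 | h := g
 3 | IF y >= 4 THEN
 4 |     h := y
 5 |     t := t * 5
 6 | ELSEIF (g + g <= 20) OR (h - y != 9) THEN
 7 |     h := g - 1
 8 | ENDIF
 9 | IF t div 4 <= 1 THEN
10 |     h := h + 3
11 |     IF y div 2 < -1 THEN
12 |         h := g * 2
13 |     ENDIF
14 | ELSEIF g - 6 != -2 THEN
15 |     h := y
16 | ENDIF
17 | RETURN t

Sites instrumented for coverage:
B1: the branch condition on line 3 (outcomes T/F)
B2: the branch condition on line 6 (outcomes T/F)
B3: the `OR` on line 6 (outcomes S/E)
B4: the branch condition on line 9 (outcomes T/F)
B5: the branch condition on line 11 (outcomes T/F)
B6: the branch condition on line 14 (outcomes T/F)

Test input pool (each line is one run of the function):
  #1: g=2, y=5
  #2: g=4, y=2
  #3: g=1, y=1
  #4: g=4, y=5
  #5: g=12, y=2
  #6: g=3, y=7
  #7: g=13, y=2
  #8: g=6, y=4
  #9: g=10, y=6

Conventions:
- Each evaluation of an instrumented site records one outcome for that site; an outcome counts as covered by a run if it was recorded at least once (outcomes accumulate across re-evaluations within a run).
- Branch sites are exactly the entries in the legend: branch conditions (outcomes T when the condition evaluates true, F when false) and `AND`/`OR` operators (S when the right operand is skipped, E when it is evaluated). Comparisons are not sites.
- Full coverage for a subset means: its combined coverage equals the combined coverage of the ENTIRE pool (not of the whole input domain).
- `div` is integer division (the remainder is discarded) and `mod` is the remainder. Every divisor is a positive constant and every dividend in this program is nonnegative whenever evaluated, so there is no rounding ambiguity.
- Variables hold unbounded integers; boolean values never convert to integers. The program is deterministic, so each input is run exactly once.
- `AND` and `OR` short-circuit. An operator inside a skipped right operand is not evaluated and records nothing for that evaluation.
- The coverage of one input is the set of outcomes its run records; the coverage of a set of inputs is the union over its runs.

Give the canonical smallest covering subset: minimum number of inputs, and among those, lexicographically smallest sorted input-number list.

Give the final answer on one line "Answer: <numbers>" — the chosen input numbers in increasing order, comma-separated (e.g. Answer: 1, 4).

input #1, g=2, y=5: events B1->T, B4->F, B6->T; outcomes B1=T, B4=F, B6=T
input #2, g=4, y=2: events B1->F, B3->S, B2->T, B4->T, B5->F; outcomes B1=F, B2=T, B3=S, B4=T, B5=F
input #3, g=1, y=1: events B1->F, B3->S, B2->T, B4->T, B5->F; outcomes B1=F, B2=T, B3=S, B4=T, B5=F
input #4, g=4, y=5: events B1->T, B4->F, B6->F; outcomes B1=T, B4=F, B6=F
input #5, g=12, y=2: events B1->F, B3->E, B2->T, B4->T, B5->F; outcomes B1=F, B2=T, B3=E, B4=T, B5=F
input #6, g=3, y=7: events B1->T, B4->F, B6->T; outcomes B1=T, B4=F, B6=T
input #7, g=13, y=2: events B1->F, B3->E, B2->T, B4->T, B5->F; outcomes B1=F, B2=T, B3=E, B4=T, B5=F
input #8, g=6, y=4: events B1->T, B4->F, B6->T; outcomes B1=T, B4=F, B6=T
input #9, g=10, y=6: events B1->T, B4->F, B6->T; outcomes B1=T, B4=F, B6=T
pool-wide coverage (10 outcomes): B1=T, B1=F, B2=T, B3=S, B3=E, B4=T, B4=F, B5=F, B6=T, B6=F
every size-1 subset falls short of the 10 outcomes (best: 5/10)
every size-2 subset falls short of the 10 outcomes (best: 8/10)
every size-3 subset falls short of the 10 outcomes (best: 9/10)
at size 4, {1, 2, 4, 5} reaches all 10 outcomes; every lexicographically earlier size-4 subset fails

Answer: 1, 2, 4, 5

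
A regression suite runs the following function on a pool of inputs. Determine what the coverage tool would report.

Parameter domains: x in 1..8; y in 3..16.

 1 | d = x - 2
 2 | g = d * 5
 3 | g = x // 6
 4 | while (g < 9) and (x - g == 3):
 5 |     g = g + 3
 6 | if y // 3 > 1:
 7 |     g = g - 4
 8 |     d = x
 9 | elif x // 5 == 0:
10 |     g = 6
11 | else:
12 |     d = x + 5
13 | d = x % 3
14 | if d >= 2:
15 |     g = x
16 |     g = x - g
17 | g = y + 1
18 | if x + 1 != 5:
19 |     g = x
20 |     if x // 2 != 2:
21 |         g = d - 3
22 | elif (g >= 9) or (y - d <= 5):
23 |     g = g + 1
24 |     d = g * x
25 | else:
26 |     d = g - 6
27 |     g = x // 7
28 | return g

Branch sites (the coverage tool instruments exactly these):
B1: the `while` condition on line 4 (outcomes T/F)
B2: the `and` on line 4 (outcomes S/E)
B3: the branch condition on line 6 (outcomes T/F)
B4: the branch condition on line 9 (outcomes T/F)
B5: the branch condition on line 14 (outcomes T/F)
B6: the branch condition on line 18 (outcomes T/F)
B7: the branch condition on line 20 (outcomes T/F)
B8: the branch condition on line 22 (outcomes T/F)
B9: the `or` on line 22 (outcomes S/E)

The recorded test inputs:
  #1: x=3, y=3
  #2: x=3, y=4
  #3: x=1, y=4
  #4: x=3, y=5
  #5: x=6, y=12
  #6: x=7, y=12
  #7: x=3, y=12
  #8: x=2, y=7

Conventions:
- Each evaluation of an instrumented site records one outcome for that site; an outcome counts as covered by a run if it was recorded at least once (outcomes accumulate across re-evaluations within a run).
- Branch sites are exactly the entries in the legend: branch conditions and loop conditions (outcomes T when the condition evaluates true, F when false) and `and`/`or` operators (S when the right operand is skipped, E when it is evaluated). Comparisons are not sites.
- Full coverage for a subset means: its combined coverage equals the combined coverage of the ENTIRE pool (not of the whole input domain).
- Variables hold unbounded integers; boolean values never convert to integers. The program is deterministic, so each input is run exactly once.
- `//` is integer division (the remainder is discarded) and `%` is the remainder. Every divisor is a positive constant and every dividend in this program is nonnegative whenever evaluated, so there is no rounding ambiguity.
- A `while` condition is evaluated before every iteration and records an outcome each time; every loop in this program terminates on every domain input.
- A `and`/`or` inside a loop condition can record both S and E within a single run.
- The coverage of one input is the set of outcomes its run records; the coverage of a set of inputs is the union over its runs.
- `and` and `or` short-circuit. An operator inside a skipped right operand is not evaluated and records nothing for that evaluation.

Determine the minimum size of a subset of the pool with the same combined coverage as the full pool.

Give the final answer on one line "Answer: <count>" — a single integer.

input #1 (x=3, y=3): events B2->E, B1->T, B2->E, B1->F, B3->F, B4->T, B5->F, B6->T, B7->T; covers B1=T, B1=F, B2=E, B3=F, B4=T, B5=F, B6=T, B7=T
input #2 (x=3, y=4): events B2->E, B1->T, B2->E, B1->F, B3->F, B4->T, B5->F, B6->T, B7->T; covers B1=T, B1=F, B2=E, B3=F, B4=T, B5=F, B6=T, B7=T
input #3 (x=1, y=4): events B2->E, B1->F, B3->F, B4->T, B5->F, B6->T, B7->T; covers B1=F, B2=E, B3=F, B4=T, B5=F, B6=T, B7=T
input #4 (x=3, y=5): events B2->E, B1->T, B2->E, B1->F, B3->F, B4->T, B5->F, B6->T, B7->T; covers B1=T, B1=F, B2=E, B3=F, B4=T, B5=F, B6=T, B7=T
input #5 (x=6, y=12): events B2->E, B1->F, B3->T, B5->F, B6->T, B7->T; covers B1=F, B2=E, B3=T, B5=F, B6=T, B7=T
input #6 (x=7, y=12): events B2->E, B1->F, B3->T, B5->F, B6->T, B7->T; covers B1=F, B2=E, B3=T, B5=F, B6=T, B7=T
input #7 (x=3, y=12): events B2->E, B1->T, B2->E, B1->F, B3->T, B5->F, B6->T, B7->T; covers B1=T, B1=F, B2=E, B3=T, B5=F, B6=T, B7=T
input #8 (x=2, y=7): events B2->E, B1->F, B3->T, B5->T, B6->T, B7->T; covers B1=F, B2=E, B3=T, B5=T, B6=T, B7=T
together the pool reaches 10 outcomes: B1=T, B1=F, B2=E, B3=T, B3=F, B4=T, B5=T, B5=F, B6=T, B7=T
checked all size-1 subsets: none covers 10 outcomes (max 8/10)
the canonical winner is {1, 8}: size 2, full 10-outcome coverage, earliest index list among size-2 covers

Answer: 2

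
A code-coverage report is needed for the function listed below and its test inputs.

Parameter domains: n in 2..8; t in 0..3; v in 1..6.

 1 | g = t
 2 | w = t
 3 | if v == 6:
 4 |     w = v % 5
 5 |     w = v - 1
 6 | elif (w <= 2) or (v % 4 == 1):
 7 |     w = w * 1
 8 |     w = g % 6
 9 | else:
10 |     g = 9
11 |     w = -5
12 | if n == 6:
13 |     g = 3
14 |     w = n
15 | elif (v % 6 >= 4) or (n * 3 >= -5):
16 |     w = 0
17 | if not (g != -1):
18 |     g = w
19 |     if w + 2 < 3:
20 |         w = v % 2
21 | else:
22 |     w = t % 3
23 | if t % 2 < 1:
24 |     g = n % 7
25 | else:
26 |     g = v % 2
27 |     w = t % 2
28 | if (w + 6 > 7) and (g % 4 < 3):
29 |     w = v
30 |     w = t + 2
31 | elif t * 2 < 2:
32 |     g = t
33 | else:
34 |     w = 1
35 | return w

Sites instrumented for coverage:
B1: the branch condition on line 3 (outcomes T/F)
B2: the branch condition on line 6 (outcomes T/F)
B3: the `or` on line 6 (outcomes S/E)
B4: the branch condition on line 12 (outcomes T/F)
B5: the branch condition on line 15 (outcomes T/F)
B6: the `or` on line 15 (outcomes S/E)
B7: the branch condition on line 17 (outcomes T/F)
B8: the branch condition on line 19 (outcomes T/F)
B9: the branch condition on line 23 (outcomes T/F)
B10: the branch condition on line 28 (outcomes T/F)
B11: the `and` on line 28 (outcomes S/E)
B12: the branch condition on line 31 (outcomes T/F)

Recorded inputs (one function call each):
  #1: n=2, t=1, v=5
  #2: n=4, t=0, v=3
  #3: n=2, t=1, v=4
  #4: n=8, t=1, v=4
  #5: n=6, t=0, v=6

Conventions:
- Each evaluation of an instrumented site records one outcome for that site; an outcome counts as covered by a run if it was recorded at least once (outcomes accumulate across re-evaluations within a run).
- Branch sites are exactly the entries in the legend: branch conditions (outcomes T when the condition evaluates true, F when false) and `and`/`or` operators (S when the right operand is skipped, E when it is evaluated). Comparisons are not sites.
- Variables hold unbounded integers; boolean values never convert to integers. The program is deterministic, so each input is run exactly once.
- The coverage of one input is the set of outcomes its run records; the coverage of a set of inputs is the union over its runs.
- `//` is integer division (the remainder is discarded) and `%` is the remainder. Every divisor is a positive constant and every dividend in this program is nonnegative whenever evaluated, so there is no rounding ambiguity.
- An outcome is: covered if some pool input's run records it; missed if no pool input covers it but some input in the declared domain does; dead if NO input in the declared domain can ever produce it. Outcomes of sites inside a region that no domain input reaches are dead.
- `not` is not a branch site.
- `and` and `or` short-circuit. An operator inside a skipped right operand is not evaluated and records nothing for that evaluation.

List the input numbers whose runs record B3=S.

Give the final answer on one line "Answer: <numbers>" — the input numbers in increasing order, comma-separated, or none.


input #1 (n=2, t=1, v=5): hits B3=S
input #2 (n=4, t=0, v=3): hits B3=S
input #3 (n=2, t=1, v=4): hits B3=S
input #4 (n=8, t=1, v=4): hits B3=S
input #5 (n=6, t=0, v=6): never hits B3=S
Answer: 1, 2, 3, 4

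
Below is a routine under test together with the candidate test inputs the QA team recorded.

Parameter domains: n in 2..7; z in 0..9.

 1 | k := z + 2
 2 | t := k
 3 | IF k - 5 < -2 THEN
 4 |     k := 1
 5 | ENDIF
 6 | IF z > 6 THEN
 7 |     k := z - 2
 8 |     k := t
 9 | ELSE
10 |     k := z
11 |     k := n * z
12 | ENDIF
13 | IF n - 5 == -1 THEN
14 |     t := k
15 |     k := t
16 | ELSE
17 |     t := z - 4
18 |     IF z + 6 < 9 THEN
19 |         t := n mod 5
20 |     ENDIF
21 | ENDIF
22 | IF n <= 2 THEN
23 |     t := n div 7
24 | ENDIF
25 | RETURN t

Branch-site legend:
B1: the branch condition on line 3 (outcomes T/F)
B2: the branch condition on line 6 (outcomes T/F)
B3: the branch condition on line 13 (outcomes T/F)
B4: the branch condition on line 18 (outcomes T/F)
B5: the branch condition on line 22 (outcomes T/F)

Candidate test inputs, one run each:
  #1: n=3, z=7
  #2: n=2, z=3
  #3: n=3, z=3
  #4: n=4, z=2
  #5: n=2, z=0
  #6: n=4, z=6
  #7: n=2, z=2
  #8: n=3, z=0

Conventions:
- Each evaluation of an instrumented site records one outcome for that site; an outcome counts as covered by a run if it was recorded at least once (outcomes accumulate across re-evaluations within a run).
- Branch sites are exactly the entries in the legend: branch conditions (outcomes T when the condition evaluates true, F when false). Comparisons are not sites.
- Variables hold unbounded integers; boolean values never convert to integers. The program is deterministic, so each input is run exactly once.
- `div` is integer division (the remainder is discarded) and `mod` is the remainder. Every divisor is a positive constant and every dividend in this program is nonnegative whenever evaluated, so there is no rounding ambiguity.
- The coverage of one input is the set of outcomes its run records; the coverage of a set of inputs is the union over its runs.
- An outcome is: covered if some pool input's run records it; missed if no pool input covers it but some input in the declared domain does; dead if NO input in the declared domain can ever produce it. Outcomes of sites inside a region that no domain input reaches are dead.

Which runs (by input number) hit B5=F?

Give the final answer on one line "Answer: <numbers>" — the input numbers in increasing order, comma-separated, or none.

input #1 (n=3, z=7): covers B5=F
input #2 (n=2, z=3): misses B5=F
input #3 (n=3, z=3): covers B5=F
input #4 (n=4, z=2): covers B5=F
input #5 (n=2, z=0): misses B5=F
input #6 (n=4, z=6): covers B5=F
input #7 (n=2, z=2): misses B5=F
input #8 (n=3, z=0): covers B5=F

Answer: 1, 3, 4, 6, 8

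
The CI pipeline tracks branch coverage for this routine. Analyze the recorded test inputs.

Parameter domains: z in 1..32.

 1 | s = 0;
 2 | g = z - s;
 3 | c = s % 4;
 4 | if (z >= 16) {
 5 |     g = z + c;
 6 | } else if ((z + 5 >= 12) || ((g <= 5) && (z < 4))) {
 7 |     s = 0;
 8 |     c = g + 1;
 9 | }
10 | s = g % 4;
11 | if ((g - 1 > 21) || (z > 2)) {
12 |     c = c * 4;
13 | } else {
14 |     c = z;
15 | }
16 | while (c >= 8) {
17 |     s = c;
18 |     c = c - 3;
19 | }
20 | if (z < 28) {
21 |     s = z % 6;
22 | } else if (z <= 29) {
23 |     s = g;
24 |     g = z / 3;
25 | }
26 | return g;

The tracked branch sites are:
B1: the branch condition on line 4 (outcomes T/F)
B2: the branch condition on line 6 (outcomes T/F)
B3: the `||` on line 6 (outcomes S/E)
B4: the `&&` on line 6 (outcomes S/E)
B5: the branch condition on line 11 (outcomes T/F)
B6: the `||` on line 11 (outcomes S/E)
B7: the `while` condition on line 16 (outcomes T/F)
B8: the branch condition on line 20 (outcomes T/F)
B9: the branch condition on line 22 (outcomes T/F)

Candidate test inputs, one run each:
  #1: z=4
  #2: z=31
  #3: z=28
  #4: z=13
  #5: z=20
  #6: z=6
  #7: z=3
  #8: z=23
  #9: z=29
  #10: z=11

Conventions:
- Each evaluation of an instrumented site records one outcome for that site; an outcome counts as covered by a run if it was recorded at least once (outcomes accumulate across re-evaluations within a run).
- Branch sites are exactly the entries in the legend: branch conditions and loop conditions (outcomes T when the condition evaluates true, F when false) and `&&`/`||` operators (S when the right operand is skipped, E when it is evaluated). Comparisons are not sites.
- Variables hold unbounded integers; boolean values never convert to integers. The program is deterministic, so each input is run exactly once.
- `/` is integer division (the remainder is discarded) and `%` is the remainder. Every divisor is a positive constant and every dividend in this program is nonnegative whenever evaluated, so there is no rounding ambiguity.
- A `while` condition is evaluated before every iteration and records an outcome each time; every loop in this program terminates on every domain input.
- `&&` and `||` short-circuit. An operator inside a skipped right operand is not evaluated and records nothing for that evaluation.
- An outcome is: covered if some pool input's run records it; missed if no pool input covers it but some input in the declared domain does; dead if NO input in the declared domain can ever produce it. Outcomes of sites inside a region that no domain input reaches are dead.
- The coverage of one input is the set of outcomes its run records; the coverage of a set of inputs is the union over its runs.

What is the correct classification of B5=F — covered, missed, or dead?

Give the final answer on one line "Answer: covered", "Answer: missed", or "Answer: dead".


no pool input records B5=F
but domain input (z=1) does record it -> reachable, so missed
Answer: missed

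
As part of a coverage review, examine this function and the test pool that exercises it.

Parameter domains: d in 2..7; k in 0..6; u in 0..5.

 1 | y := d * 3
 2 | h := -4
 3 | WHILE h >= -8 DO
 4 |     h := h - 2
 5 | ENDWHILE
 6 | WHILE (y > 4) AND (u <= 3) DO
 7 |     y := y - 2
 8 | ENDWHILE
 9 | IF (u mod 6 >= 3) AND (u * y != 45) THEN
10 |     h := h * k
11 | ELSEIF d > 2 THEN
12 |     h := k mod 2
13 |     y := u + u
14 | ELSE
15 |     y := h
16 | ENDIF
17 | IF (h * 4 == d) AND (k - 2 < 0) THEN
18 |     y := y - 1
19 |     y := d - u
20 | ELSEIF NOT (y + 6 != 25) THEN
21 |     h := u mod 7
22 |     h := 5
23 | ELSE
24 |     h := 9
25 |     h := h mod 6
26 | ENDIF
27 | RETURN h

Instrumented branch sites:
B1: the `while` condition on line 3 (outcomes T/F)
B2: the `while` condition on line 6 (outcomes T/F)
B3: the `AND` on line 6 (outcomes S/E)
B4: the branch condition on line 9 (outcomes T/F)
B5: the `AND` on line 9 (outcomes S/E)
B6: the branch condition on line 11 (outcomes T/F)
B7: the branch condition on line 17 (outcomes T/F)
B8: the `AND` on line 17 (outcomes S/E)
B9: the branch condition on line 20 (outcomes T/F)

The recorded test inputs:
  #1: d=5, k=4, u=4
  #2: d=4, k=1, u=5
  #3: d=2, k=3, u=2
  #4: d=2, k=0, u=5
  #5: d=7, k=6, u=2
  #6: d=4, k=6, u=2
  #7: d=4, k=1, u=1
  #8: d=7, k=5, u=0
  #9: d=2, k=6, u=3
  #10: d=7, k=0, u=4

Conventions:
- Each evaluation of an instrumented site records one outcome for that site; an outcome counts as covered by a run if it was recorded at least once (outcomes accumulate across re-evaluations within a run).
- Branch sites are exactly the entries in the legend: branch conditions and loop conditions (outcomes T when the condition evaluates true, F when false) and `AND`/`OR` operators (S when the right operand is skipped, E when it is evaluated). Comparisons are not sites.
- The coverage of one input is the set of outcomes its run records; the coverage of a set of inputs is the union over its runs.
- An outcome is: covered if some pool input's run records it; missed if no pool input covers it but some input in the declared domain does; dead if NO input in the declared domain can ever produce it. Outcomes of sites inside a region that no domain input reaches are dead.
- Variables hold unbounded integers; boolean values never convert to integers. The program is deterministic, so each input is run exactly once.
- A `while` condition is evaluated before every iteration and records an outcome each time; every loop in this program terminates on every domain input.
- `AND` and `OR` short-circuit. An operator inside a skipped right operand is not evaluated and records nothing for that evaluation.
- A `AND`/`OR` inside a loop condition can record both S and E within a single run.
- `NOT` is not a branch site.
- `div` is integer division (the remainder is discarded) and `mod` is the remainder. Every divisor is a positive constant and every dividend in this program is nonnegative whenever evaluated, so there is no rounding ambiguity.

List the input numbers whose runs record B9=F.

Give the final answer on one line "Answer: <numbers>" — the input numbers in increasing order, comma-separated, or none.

input #1 (d=5, k=4, u=4): hits B9=F
input #2 (d=4, k=1, u=5): hits B9=F
input #3 (d=2, k=3, u=2): hits B9=F
input #4 (d=2, k=0, u=5): hits B9=F
input #5 (d=7, k=6, u=2): hits B9=F
input #6 (d=4, k=6, u=2): hits B9=F
input #7 (d=4, k=1, u=1): never hits B9=F
input #8 (d=7, k=5, u=0): hits B9=F
input #9 (d=2, k=6, u=3): hits B9=F
input #10 (d=7, k=0, u=4): hits B9=F

Answer: 1, 2, 3, 4, 5, 6, 8, 9, 10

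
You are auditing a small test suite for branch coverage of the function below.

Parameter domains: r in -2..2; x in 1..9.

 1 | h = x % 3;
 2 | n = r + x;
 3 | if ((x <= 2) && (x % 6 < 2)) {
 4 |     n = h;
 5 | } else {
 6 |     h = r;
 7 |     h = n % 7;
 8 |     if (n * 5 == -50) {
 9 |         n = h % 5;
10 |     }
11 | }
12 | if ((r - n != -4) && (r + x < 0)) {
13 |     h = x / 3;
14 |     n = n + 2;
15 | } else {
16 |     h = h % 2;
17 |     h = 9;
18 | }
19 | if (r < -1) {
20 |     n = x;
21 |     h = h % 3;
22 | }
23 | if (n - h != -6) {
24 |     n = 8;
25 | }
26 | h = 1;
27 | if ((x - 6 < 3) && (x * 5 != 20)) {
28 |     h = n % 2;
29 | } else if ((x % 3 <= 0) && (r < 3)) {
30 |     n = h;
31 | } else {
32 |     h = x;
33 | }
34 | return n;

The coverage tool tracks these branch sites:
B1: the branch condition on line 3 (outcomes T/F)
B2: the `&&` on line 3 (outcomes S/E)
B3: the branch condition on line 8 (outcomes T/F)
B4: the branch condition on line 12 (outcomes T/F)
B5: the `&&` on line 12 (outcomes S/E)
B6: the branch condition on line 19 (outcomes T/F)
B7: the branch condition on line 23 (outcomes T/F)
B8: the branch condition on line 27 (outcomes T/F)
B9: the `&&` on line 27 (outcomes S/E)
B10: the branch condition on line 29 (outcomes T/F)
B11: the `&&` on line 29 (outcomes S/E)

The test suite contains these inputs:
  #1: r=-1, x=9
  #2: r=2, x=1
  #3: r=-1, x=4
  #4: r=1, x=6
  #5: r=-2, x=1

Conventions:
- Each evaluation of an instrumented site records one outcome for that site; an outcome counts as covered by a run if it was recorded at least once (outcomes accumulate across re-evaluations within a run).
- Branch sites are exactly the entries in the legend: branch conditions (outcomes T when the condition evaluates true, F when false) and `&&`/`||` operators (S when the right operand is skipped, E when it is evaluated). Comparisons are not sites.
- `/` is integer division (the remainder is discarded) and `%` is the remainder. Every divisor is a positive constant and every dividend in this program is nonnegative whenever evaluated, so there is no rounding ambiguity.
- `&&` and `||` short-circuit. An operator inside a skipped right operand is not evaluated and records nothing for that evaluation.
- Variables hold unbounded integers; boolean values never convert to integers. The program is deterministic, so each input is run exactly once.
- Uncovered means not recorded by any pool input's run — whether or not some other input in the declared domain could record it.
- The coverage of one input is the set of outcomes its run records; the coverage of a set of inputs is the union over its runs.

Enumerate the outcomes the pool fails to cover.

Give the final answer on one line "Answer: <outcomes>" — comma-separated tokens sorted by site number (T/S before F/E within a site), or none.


input #1 (r=-1, x=9): covers B1=F, B2=S, B3=F, B4=F, B5=E, B6=F, B7=T, B8=F, B9=S, B10=T, B11=E
input #2 (r=2, x=1): covers B1=T, B2=E, B4=F, B5=E, B6=F, B7=T, B8=T, B9=E
input #3 (r=-1, x=4): covers B1=F, B2=S, B3=F, B4=F, B5=S, B6=F, B7=F, B8=F, B9=E, B10=F, B11=S
input #4 (r=1, x=6): covers B1=F, B2=S, B3=F, B4=F, B5=E, B6=F, B7=T, B8=T, B9=E
input #5 (r=-2, x=1): covers B1=T, B2=E, B4=T, B5=E, B6=T, B7=T, B8=T, B9=E
union over the pool: B1=T, B1=F, B2=S, B2=E, B3=F, B4=T, B4=F, B5=S, B5=E, B6=T, B6=F, B7=T, B7=F, B8=T, B8=F, B9=S, B9=E, B10=T, B10=F, B11=S, B11=E
uncovered (1 of 22): B3=T
Answer: B3=T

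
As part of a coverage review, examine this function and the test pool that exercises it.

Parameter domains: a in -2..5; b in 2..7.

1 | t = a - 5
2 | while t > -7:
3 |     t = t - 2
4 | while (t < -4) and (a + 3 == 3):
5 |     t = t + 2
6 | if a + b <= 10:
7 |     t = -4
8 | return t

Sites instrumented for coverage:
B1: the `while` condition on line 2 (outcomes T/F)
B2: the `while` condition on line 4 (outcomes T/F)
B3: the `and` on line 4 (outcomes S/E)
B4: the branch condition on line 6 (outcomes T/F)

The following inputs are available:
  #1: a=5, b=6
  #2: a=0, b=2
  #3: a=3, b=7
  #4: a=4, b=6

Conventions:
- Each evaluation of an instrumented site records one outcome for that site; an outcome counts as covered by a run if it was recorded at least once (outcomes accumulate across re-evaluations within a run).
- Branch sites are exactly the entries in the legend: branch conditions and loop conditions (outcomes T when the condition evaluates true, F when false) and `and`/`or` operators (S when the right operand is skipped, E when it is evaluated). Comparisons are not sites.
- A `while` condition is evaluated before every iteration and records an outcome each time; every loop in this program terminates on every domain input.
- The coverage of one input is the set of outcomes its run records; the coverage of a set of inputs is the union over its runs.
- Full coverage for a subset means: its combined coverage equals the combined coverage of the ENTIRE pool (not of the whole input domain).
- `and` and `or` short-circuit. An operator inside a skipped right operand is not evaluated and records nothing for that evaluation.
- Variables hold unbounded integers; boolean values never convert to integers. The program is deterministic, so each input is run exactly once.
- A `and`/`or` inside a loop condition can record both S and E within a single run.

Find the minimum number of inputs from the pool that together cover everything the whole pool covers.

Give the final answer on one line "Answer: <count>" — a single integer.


test 1 (a=5, b=6) fires B1->T, B1->T, B1->T, B1->T, B1->F, B3->E, B2->F, B4->F; hits B1=T, B1=F, B2=F, B3=E, B4=F
test 2 (a=0, b=2) fires B1->T, B1->F, B3->E, B2->T, B3->E, B2->T, B3->S, B2->F, B4->T; hits B1=T, B1=F, B2=T, B2=F, B3=S, B3=E, B4=T
test 3 (a=3, b=7) fires B1->T, B1->T, B1->T, B1->F, B3->E, B2->F, B4->T; hits B1=T, B1=F, B2=F, B3=E, B4=T
test 4 (a=4, b=6) fires B1->T, B1->T, B1->T, B1->F, B3->E, B2->F, B4->T; hits B1=T, B1=F, B2=F, B3=E, B4=T
the full pool covers 8 outcomes: B1=T, B1=F, B2=T, B2=F, B3=S, B3=E, B4=T, B4=F
no size-1 subset reaches all 8 outcomes (best union: 7/8)
inputs {1, 2} (size 2) cover everything; no size-2 subset with a lexicographically smaller index list covers all 8
Answer: 2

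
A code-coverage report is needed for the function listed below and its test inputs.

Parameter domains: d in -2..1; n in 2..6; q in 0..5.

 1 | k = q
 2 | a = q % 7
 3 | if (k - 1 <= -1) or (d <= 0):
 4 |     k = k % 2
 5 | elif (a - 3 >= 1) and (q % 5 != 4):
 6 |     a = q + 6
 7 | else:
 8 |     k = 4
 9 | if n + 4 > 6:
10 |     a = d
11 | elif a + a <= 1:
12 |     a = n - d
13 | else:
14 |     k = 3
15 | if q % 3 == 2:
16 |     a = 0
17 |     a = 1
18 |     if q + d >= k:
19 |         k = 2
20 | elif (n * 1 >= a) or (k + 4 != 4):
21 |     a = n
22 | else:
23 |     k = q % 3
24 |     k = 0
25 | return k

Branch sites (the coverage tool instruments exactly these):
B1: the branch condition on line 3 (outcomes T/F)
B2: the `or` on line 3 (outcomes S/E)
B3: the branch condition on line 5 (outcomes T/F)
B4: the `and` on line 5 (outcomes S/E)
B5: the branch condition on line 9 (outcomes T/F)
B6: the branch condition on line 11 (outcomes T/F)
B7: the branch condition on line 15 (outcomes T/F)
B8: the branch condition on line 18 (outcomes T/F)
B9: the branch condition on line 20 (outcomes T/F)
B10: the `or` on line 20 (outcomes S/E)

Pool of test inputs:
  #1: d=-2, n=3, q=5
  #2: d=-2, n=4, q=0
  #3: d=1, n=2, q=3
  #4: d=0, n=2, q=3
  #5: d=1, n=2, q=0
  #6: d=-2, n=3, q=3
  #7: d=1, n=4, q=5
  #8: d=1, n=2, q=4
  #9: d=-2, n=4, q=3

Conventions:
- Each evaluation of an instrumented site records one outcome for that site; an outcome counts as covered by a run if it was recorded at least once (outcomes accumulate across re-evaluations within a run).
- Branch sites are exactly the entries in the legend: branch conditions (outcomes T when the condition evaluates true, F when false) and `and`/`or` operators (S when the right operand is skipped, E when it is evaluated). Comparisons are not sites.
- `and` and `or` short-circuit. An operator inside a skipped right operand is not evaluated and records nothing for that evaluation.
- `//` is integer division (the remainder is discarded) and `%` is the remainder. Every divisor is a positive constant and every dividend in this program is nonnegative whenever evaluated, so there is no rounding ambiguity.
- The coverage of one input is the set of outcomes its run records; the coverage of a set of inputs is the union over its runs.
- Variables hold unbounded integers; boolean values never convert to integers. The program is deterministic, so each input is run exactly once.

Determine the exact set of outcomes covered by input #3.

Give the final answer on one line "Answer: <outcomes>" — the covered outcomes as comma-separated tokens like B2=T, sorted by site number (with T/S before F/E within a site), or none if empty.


Tracing the run of input #3 (d=1, n=2, q=3):
  B2->E, B1->F, B4->S, B3->F, B5->F, B6->F, B7->F, B10->E, B9->T
as a set, this run covers: B1=F, B2=E, B3=F, B4=S, B5=F, B6=F, B7=F, B9=T, B10=E
Answer: B1=F, B2=E, B3=F, B4=S, B5=F, B6=F, B7=F, B9=T, B10=E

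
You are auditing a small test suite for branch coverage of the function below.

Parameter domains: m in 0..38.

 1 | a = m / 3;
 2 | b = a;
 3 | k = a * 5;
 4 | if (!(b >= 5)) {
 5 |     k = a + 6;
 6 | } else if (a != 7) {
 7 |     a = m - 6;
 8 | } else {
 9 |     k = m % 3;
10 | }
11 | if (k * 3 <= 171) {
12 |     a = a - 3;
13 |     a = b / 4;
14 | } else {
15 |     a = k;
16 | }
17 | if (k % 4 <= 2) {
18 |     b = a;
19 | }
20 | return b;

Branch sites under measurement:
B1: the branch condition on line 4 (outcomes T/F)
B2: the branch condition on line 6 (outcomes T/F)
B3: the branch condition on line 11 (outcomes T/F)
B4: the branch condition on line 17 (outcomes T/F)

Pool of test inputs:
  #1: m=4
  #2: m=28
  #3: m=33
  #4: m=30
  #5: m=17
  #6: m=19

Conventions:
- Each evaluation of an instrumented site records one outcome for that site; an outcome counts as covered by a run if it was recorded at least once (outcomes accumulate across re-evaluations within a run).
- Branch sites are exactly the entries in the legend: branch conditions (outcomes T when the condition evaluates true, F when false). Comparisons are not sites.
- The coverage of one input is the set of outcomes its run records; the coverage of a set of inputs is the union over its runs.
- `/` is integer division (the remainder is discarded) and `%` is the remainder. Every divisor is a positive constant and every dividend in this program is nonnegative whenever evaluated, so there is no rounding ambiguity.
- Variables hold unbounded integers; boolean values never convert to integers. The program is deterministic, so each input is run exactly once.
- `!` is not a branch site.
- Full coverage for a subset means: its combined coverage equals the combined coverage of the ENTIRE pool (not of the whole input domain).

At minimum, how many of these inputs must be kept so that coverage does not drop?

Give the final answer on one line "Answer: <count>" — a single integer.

#1 (m=4) -> covered: B1=T, B3=T, B4=F
#2 (m=28) -> covered: B1=F, B2=T, B3=T, B4=T
#3 (m=33) -> covered: B1=F, B2=T, B3=T, B4=F
#4 (m=30) -> covered: B1=F, B2=T, B3=T, B4=T
#5 (m=17) -> covered: B1=F, B2=T, B3=T, B4=T
#6 (m=19) -> covered: B1=F, B2=T, B3=T, B4=T
union over all inputs: B1=T, B1=F, B2=T, B3=T, B4=T, B4=F (6 outcomes)
no size-1 subset reaches all 6 outcomes (best union: 4/6)
size 2: inputs {1, 2} cover all 6 outcomes, and no lexicographically smaller subset of this size does

Answer: 2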